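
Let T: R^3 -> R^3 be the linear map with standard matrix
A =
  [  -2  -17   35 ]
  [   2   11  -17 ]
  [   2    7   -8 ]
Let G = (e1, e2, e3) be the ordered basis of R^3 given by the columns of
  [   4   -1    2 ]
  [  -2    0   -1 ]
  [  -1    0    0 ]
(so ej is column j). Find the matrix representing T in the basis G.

[[-2, 2, 3], [3, 2, 1], [1, -2, 1]]

The j-th column of [T]_G is [T(ej)]_G.
T(e1) = A e1 = <-9, 3, 2> = -2e1 + 3e2 + e3, so column 1 is <-2, 3, 1>.
Repeating for e2, e3 and assembling the columns gives [[-2, 2, 3], [3, 2, 1], [1, -2, 1]].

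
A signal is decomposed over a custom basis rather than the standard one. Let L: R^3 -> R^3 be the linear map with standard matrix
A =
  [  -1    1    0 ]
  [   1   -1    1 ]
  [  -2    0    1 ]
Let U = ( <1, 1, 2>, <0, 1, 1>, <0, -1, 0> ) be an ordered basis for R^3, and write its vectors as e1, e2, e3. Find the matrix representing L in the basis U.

[[0, 1, -1], [0, -1, 2], [-2, 0, 0]]

Let P have columns e1, ..., e3. Then [L]_U = P^(-1) A P.
Here det P = 1, so P^(-1) is integer; computing A P first and then P^(-1)(A P) gives [[0, 1, -1], [0, -1, 2], [-2, 0, 0]].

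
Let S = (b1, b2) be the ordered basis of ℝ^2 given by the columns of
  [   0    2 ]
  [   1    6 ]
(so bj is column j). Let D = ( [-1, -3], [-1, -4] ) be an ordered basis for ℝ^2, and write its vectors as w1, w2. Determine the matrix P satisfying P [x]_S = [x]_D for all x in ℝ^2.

Column j of P is [bj]_D, since P maps S-coordinates to D-coordinates.
Expressing b1 in D: b1 = w1 - w2, so column 1 of P is [1, -1].
Doing the same for each bj gives P = [[1, -2], [-1, 0]].

[[1, -2], [-1, 0]]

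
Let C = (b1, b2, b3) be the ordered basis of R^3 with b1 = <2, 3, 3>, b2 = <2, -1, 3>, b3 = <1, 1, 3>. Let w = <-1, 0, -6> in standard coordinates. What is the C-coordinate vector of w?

We seek scalars with c_1 b1 + ... + c_3 b3 = w; equivalently solve M c = w where the columns of M are b1, ..., b3.
Solving this 3x3 system gives c = (1, 0, -3).
Check: b1 + 0·b2 - 3b3 = <-1, 0, -6>.

<1, 0, -3>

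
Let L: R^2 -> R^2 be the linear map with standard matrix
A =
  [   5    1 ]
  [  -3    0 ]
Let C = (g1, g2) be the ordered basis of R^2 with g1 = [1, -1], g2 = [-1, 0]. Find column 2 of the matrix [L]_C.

[-3, 2]

Column 2 of [L]_C is the C-coordinate vector of L(g2).
In standard coordinates L(g2) = A g2 = [-5, 3].
Converting to C: [-5, 3] = -3g1 + 2g2, so the coordinate vector is [-3, 2].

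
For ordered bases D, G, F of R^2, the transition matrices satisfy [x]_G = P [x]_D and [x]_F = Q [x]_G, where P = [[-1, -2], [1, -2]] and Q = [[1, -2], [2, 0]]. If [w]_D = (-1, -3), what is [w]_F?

(-3, 14)

Composing the changes, [w]_F = Q P [w]_D.
Q P = [[-3, 2], [-2, -4]]; applying this to (-1, -3) gives (-3, 14).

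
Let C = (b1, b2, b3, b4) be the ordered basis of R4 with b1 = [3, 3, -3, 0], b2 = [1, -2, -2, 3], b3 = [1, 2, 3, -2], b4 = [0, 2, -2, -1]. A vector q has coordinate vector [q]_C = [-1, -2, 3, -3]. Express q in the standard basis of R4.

[-2, 1, 22, -9]

The coordinates say q = -b1 - 2b2 + 3b3 - 3b4; adding the scaled basis vectors gives [-2, 1, 22, -9].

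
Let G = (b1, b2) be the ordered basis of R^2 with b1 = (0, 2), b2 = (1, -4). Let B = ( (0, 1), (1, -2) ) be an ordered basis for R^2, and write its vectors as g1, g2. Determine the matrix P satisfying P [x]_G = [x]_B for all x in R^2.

[[2, -2], [0, 1]]

Take x = bj: its G-coordinates are the j-th standard unit vector, so P e_j — column j of P — equals [bj]_B.
b1 = 2g1 + 0·g2, giving column 1 = (2, 0); repeating for each j gives P = [[2, -2], [0, 1]].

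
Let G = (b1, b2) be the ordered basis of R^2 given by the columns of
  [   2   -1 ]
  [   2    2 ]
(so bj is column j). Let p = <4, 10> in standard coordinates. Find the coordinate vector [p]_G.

[p]_G is the unique c with M c = p, where M has columns b1, b2.
System: 2c_1 - c_2 = 4, 2c_1 + 2c_2 = 10; solving gives c_1 = 3, c_2 = 2.
Check: 3b1 + 2b2 = <4, 10>.

<3, 2>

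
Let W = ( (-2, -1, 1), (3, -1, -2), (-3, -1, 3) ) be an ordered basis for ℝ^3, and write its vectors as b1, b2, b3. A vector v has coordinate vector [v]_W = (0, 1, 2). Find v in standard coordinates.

(-3, -3, 4)

The coordinates say v = 0·b1 + b2 + 2b3; adding the scaled basis vectors gives (-3, -3, 4).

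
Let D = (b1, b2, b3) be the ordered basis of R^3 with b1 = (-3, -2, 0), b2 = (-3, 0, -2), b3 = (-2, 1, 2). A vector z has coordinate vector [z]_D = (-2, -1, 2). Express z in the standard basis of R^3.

(5, 6, 6)

The coordinates say z = -2b1 - b2 + 2b3; adding the scaled basis vectors gives (5, 6, 6).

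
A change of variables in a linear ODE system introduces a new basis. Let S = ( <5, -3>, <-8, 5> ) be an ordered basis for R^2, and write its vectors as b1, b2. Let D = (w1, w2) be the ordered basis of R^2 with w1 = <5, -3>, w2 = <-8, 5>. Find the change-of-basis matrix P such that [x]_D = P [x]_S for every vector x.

[[1, 0], [0, 1]]

Column j of P is [bj]_D, since P maps S-coordinates to D-coordinates.
Expressing b1 in D: b1 = w1 + 0·w2, so column 1 of P is <1, 0>.
Doing the same for each bj gives P = [[1, 0], [0, 1]].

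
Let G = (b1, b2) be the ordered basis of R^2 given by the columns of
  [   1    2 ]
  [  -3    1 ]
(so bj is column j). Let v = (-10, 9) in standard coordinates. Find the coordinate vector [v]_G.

(-4, -3)

Write v = c_1 b1 + c_2 b2 and solve for the c_i.
System: c_1 + 2c_2 = -10, -3c_1 + c_2 = 9; solving gives c_1 = -4, c_2 = -3.
Check: -4b1 - 3b2 = (-10, 9).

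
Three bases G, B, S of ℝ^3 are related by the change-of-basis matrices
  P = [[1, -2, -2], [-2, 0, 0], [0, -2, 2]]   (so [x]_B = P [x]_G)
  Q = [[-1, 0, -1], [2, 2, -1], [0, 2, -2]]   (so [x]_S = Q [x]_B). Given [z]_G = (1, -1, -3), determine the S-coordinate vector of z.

(-5, 18, 4)

First [z]_B = P [z]_G = (9, -2, -4).
Then [z]_S = Q [z]_B = (-5, 18, 4).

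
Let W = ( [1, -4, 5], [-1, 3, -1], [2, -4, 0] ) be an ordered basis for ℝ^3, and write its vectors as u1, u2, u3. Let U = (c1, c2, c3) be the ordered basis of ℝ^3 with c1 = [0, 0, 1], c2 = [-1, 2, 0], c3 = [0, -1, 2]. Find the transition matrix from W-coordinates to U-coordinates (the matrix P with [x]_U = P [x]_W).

[[1, 1, 0], [-1, 1, -2], [2, -1, 0]]

Column j of P is [uj]_U, since P maps W-coordinates to U-coordinates.
Expressing u1 in U: u1 = c1 - c2 + 2c3, so column 1 of P is [1, -1, 2].
Doing the same for each uj gives P = [[1, 1, 0], [-1, 1, -2], [2, -1, 0]].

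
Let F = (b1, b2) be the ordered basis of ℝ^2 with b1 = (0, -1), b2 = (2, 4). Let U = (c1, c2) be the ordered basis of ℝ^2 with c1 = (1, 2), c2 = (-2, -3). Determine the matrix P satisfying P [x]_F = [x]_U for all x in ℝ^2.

[[-2, 2], [-1, 0]]

Let M have columns bj and N have columns cj. Then for every x, N [x]_U = x = M [x]_F, so P = N^(-1) M.
Since det N = 1, N^(-1) has integer entries; multiplying gives P = [[-2, 2], [-1, 0]].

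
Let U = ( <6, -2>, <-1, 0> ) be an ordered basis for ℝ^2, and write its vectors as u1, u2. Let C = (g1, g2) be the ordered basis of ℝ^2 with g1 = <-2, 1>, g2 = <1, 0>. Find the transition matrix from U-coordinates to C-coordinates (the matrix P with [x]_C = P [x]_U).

Column j of P is [uj]_C, since P maps U-coordinates to C-coordinates.
Expressing u1 in C: u1 = -2g1 + 2g2, so column 1 of P is <-2, 2>.
Doing the same for each uj gives P = [[-2, 0], [2, -1]].

[[-2, 0], [2, -1]]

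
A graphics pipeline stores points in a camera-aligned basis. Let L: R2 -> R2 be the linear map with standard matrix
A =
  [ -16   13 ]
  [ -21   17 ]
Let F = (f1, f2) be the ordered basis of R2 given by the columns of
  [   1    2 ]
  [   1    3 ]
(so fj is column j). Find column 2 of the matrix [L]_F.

Column 2 of [L]_F is the F-coordinate vector of L(f2).
In standard coordinates L(f2) = A f2 = (7, 9).
Converting to F: (7, 9) = 3f1 + 2f2, so the coordinate vector is (3, 2).

(3, 2)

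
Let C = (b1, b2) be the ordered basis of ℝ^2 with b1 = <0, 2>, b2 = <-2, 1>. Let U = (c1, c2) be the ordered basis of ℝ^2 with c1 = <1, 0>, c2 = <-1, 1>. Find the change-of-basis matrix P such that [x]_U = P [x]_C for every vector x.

Take x = bj: its C-coordinates are the j-th standard unit vector, so P e_j — column j of P — equals [bj]_U.
b1 = 2c1 + 2c2, giving column 1 = <2, 2>; repeating for each j gives P = [[2, -1], [2, 1]].

[[2, -1], [2, 1]]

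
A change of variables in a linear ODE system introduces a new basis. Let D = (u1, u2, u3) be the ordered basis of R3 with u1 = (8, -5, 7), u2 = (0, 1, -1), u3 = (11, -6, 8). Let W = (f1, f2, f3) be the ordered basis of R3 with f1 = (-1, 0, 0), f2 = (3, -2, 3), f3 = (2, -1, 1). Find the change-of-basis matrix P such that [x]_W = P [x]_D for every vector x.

Take x = uj: its D-coordinates are the j-th standard unit vector, so P e_j — column j of P — equals [uj]_W.
u1 = 0·f1 + 2f2 + f3, giving column 1 = (0, 2, 1); repeating for each j gives P = [[0, -2, -1], [2, 0, 2], [1, -1, 2]].

[[0, -2, -1], [2, 0, 2], [1, -1, 2]]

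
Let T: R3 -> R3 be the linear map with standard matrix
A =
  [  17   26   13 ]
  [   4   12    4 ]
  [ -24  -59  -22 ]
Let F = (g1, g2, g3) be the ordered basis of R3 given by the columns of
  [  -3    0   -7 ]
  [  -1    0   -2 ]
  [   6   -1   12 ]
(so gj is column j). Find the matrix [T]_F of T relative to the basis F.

[[2, 2, -2], [1, 2, 2], [-1, 1, 3]]

The j-th column of [T]_F is [T(gj)]_F.
T(g1) = A g1 = [1, 0, -1] = 2g1 + g2 - g3, so column 1 is [2, 1, -1].
Repeating for g2, g3 and assembling the columns gives [[2, 2, -2], [1, 2, 2], [-1, 1, 3]].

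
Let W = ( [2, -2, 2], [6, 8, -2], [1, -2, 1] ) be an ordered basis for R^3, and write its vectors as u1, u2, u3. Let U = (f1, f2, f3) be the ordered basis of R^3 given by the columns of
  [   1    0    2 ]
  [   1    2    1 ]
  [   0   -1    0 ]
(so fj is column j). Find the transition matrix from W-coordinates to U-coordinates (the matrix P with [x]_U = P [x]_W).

Let M have columns uj and N have columns fj. Then for every x, N [x]_U = x = M [x]_W, so P = N^(-1) M.
Since det N = -1, N^(-1) has integer entries; multiplying gives P = [[2, 2, -1], [-2, 2, -1], [0, 2, 1]].

[[2, 2, -1], [-2, 2, -1], [0, 2, 1]]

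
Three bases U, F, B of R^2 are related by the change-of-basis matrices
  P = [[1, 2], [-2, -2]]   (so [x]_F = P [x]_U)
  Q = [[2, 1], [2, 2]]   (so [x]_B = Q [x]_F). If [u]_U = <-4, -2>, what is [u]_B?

Composing the changes, [u]_B = Q P [u]_U.
Q P = [[0, 2], [-2, 0]]; applying this to <-4, -2> gives <-4, 8>.

<-4, 8>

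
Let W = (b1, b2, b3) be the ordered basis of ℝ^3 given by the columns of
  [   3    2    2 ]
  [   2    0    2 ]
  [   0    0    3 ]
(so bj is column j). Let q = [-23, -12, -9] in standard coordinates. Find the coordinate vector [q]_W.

We seek scalars with c_1 b1 + ... + c_3 b3 = q; equivalently solve M c = q where the columns of M are b1, ..., b3.
Row-reducing the augmented matrix [M | q] gives c = (-3, -4, -3).
Check: -3b1 - 4b2 - 3b3 = [-23, -12, -9].

[-3, -4, -3]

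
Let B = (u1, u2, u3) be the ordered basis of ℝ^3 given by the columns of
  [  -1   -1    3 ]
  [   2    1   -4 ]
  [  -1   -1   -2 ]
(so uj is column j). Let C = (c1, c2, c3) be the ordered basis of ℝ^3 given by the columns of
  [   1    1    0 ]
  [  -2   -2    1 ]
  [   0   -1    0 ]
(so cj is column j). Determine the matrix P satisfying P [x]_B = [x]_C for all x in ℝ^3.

[[-2, -2, 1], [1, 1, 2], [0, -1, 2]]

Let M have columns uj and N have columns cj. Then for every x, N [x]_C = x = M [x]_B, so P = N^(-1) M.
Since det N = 1, N^(-1) has integer entries; multiplying gives P = [[-2, -2, 1], [1, 1, 2], [0, -1, 2]].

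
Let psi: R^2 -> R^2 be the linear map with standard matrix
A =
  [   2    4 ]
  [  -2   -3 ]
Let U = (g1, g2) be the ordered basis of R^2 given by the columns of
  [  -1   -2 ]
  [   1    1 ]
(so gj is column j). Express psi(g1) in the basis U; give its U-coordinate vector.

Compute psi(g1) = A g1 = [2, -1] in standard coordinates.
Then write this in U-coordinates: solve for y in y_1 g1 + y_2 g2 = [2, -1].
This gives y = [0, -1], which is column 1 of [psi]_U.

[0, -1]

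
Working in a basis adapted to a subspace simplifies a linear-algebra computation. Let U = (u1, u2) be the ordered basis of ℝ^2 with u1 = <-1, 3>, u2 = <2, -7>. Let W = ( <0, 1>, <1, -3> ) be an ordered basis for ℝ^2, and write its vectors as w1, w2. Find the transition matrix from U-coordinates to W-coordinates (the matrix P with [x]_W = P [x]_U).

Take x = uj: its U-coordinates are the j-th standard unit vector, so P e_j — column j of P — equals [uj]_W.
u1 = 0·w1 - w2, giving column 1 = <0, -1>; repeating for each j gives P = [[0, -1], [-1, 2]].

[[0, -1], [-1, 2]]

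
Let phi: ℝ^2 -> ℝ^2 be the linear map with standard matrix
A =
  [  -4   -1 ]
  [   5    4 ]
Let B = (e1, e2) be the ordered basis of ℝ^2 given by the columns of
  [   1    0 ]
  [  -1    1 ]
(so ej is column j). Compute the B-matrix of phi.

Let P have columns e1, e2. Then [phi]_B = P^(-1) A P.
Here det P = 1, so P^(-1) is integer; computing A P first and then P^(-1)(A P) gives [[-3, -1], [-2, 3]].

[[-3, -1], [-2, 3]]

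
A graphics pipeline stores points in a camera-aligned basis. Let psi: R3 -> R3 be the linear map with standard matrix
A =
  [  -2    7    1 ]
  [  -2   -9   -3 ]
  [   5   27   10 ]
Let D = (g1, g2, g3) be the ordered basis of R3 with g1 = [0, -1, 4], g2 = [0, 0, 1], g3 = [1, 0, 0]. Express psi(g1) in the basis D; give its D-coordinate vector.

Compute psi(g1) = A g1 = [-3, -3, 13] in standard coordinates.
Then write this in D-coordinates: solve for y in y_1 g1 + ... + y_3 g3 = [-3, -3, 13].
This gives y = [3, 1, -3], which is column 1 of [psi]_D.

[3, 1, -3]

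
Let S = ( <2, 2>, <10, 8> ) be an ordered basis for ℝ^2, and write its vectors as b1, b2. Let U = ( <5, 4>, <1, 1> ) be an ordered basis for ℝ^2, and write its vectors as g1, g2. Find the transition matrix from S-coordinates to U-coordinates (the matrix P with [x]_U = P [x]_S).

Take x = bj: its S-coordinates are the j-th standard unit vector, so P e_j — column j of P — equals [bj]_U.
b1 = 0·g1 + 2g2, giving column 1 = <0, 2>; repeating for each j gives P = [[0, 2], [2, 0]].

[[0, 2], [2, 0]]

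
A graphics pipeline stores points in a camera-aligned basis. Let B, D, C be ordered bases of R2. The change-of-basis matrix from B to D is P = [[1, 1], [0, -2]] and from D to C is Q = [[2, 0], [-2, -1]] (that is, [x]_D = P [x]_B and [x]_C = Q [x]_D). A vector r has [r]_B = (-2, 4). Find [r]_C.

Apply P to get D-coordinates (2, -8), then Q to get C-coordinates.
The result is [r]_C = (4, 4).

(4, 4)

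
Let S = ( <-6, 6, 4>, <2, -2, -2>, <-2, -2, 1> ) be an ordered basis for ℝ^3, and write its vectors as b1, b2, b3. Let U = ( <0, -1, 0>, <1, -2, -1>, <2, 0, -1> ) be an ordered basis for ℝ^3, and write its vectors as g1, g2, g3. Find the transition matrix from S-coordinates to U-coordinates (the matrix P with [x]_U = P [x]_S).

Column j of P is [bj]_U, since P maps S-coordinates to U-coordinates.
Expressing b1 in U: b1 = -2g1 - 2g2 - 2g3, so column 1 of P is <-2, -2, -2>.
Doing the same for each bj gives P = [[-2, -2, 2], [-2, 2, 0], [-2, 0, -1]].

[[-2, -2, 2], [-2, 2, 0], [-2, 0, -1]]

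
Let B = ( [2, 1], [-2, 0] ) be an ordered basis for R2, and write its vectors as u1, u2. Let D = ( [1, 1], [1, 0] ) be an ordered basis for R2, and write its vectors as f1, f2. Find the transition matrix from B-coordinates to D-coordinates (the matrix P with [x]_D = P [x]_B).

[[1, 0], [1, -2]]

Column j of P is [uj]_D, since P maps B-coordinates to D-coordinates.
Expressing u1 in D: u1 = f1 + f2, so column 1 of P is [1, 1].
Doing the same for each uj gives P = [[1, 0], [1, -2]].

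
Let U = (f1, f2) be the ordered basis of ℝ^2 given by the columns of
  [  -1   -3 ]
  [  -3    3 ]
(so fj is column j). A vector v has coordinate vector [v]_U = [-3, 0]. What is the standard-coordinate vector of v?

[3, 9]

v = M [v]_U, where M has columns f1, f2.
Carrying out the matrix-vector product, v = [3, 9].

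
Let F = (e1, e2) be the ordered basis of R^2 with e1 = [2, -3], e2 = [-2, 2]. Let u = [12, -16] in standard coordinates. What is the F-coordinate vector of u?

Write u = c_1 e1 + c_2 e2 and solve for the c_i.
System: 2c_1 - 2c_2 = 12, -3c_1 + 2c_2 = -16; solving gives c_1 = 4, c_2 = -2.
Check: 4e1 - 2e2 = [12, -16].

[4, -2]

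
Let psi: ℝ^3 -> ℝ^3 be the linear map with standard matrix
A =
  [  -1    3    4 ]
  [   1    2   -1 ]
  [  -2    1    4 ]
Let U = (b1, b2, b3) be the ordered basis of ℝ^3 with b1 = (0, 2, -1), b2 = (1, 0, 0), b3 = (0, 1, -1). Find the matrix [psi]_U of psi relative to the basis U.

With P the matrix whose columns are b1, ..., b3, [psi]_U = P^(-1) A P.
Column by column: psi(b1) = A b1 = (2, 5, -2); its U-coordinates (3, 2, -1) give column 1.
Continuing for each basis vector yields [psi]_U = [[3, -1, 0], [2, -1, -1], [-1, 3, 3]].

[[3, -1, 0], [2, -1, -1], [-1, 3, 3]]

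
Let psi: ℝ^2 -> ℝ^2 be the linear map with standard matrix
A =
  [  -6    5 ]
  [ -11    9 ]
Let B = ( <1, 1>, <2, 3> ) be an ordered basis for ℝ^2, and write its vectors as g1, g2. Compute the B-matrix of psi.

[[1, -1], [-1, 2]]

The j-th column of [psi]_B is [psi(gj)]_B.
psi(g1) = A g1 = <-1, -2> = g1 - g2, so column 1 is <1, -1>.
Repeating for g2 and assembling the columns gives [[1, -1], [-1, 2]].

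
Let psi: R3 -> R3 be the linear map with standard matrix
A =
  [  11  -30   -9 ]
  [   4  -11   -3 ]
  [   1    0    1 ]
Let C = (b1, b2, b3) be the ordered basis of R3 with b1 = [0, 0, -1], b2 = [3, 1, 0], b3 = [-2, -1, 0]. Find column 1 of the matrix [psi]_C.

[1, 3, 0]

Compute psi(b1) = A b1 = [9, 3, -1] in standard coordinates.
Then write this in C-coordinates: solve for y in y_1 b1 + ... + y_3 b3 = [9, 3, -1].
This gives y = [1, 3, 0], which is column 1 of [psi]_C.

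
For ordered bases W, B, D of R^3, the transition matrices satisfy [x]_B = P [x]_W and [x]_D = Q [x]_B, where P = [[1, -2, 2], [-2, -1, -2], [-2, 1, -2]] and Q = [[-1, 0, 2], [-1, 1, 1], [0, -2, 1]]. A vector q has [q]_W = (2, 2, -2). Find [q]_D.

First [q]_B = P [q]_W = (-6, -2, 2).
Then [q]_D = Q [q]_B = (10, 6, 6).

(10, 6, 6)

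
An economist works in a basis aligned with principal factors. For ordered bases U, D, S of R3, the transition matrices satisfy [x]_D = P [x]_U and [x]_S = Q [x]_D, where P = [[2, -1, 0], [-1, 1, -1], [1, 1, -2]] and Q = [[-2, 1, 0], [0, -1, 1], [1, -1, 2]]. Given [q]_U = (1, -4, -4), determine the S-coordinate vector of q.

Apply P to get D-coordinates (6, -1, 5), then Q to get S-coordinates.
The result is [q]_S = (-13, 6, 17).

(-13, 6, 17)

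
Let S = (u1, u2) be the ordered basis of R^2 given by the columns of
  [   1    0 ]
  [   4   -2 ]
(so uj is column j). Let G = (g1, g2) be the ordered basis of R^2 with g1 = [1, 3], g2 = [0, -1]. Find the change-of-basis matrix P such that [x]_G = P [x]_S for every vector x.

[[1, 0], [-1, 2]]

Take x = uj: its S-coordinates are the j-th standard unit vector, so P e_j — column j of P — equals [uj]_G.
u1 = g1 - g2, giving column 1 = [1, -1]; repeating for each j gives P = [[1, 0], [-1, 2]].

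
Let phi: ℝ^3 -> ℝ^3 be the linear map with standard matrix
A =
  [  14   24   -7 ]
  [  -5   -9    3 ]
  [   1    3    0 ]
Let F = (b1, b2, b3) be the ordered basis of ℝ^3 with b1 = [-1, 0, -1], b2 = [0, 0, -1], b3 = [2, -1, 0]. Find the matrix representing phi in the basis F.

The j-th column of [phi]_F is [phi(bj)]_F.
phi(b1) = A b1 = [-7, 2, -1] = 3b1 - 2b2 - 2b3, so column 1 is [3, -2, -2].
Repeating for b2, b3 and assembling the columns gives [[3, -1, -2], [-2, 1, 3], [-2, 3, 1]].

[[3, -1, -2], [-2, 1, 3], [-2, 3, 1]]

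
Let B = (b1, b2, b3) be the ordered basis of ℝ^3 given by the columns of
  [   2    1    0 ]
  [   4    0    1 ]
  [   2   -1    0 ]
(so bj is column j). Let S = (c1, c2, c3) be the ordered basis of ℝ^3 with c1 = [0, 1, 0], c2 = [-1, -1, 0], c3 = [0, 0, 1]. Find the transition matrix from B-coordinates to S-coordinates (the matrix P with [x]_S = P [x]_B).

Column j of P is [bj]_S, since P maps B-coordinates to S-coordinates.
Expressing b1 in S: b1 = 2c1 - 2c2 + 2c3, so column 1 of P is [2, -2, 2].
Doing the same for each bj gives P = [[2, -1, 1], [-2, -1, 0], [2, -1, 0]].

[[2, -1, 1], [-2, -1, 0], [2, -1, 0]]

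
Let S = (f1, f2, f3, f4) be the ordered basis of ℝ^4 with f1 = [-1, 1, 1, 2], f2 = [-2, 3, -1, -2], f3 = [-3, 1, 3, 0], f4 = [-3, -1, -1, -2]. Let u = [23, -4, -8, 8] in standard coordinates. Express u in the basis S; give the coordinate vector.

[0, -1, -4, -3]

Write u = c_1 f1 + ... + c_4 f4 and solve for the c_i.
Row-reducing the augmented matrix [M | u] gives c = (0, -1, -4, -3).
Check: 0·f1 - f2 - 4f3 - 3f4 = [23, -4, -8, 8].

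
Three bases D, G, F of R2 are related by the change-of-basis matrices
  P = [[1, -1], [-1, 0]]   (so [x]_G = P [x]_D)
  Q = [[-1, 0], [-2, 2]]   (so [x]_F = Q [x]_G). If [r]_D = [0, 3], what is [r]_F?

First [r]_G = P [r]_D = [-3, 0].
Then [r]_F = Q [r]_G = [3, 6].

[3, 6]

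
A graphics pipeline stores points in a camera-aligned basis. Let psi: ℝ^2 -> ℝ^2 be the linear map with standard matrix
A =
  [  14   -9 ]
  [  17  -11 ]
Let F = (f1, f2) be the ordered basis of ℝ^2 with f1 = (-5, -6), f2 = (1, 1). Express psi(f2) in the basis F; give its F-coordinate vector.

Column 2 of [psi]_F is the F-coordinate vector of psi(f2).
In standard coordinates psi(f2) = A f2 = (5, 6).
Converting to F: (5, 6) = -f1 + 0·f2, so the coordinate vector is (-1, 0).

(-1, 0)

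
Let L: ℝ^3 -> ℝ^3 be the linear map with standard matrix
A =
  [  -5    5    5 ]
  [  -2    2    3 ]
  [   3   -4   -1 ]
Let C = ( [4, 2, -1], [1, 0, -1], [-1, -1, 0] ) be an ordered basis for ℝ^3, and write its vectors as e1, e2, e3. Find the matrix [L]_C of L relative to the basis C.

[[-3, -1, 1], [-2, -3, -2], [1, 3, 2]]

The j-th column of [L]_C is [L(ej)]_C.
L(e1) = A e1 = [-15, -7, 5] = -3e1 - 2e2 + e3, so column 1 is [-3, -2, 1].
Repeating for e2, e3 and assembling the columns gives [[-3, -1, 1], [-2, -3, -2], [1, 3, 2]].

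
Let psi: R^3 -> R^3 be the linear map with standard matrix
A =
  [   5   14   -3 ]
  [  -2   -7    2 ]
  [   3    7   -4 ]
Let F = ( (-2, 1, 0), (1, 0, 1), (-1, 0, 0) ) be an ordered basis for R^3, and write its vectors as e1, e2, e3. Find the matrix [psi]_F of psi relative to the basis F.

With P the matrix whose columns are e1, ..., e3, [psi]_F = P^(-1) A P.
Column by column: psi(e1) = A e1 = (4, -3, 1); its F-coordinates (-3, 1, 3) give column 1.
Continuing for each basis vector yields [psi]_F = [[-3, 0, 2], [1, -1, -3], [3, -3, -2]].

[[-3, 0, 2], [1, -1, -3], [3, -3, -2]]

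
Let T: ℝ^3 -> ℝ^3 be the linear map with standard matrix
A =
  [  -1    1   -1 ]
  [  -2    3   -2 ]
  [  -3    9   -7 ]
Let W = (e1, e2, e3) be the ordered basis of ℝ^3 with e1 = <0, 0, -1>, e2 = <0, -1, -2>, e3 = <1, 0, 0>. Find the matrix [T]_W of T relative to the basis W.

[[-3, -3, -1], [-2, -1, 2], [1, 1, -1]]

The j-th column of [T]_W is [T(ej)]_W.
T(e1) = A e1 = <1, 2, 7> = -3e1 - 2e2 + e3, so column 1 is <-3, -2, 1>.
Repeating for e2, e3 and assembling the columns gives [[-3, -3, -1], [-2, -1, 2], [1, 1, -1]].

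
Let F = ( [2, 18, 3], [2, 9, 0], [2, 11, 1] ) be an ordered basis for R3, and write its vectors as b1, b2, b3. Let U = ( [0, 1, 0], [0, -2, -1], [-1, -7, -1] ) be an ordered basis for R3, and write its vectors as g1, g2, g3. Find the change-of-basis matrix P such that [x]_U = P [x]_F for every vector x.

Column j of P is [bj]_U, since P maps F-coordinates to U-coordinates.
Expressing b1 in U: b1 = 2g1 - g2 - 2g3, so column 1 of P is [2, -1, -2].
Doing the same for each bj gives P = [[2, -1, -1], [-1, 2, 1], [-2, -2, -2]].

[[2, -1, -1], [-1, 2, 1], [-2, -2, -2]]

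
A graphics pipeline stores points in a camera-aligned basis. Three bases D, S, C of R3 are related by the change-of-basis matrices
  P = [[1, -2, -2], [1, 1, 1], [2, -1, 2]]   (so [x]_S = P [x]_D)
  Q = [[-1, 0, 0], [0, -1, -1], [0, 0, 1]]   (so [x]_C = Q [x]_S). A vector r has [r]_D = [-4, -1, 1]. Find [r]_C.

[4, 9, -5]

Composing the changes, [r]_C = Q P [r]_D.
Q P = [[-1, 2, 2], [-3, 0, -3], [2, -1, 2]]; applying this to [-4, -1, 1] gives [4, 9, -5].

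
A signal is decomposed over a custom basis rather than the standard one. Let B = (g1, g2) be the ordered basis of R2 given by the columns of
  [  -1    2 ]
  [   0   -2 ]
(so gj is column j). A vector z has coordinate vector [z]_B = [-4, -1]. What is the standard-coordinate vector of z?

[2, 2]

By definition z = -4g1 - g2.
Summing componentwise gives [2, 2].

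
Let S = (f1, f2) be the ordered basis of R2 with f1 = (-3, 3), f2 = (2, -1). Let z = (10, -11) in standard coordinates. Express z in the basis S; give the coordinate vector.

[z]_S is the unique c with M c = z, where M has columns f1, f2.
System: -3c_1 + 2c_2 = 10, 3c_1 - c_2 = -11; solving gives c_1 = -4, c_2 = -1.
Check: -4f1 - f2 = (10, -11).

(-4, -1)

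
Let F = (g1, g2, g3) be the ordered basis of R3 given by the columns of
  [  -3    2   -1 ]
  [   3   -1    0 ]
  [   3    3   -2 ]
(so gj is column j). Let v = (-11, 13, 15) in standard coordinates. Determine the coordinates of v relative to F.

(4, -1, -3)

We seek scalars with c_1 g1 + ... + c_3 g3 = v; equivalently solve M c = v where the columns of M are g1, ..., g3.
Solving this 3x3 system gives c = (4, -1, -3).
Check: 4g1 - g2 - 3g3 = (-11, 13, 15).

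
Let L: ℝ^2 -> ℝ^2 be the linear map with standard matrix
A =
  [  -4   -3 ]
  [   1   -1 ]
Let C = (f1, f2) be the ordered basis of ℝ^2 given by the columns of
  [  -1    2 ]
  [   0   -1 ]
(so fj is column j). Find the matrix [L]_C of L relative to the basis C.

[[-2, -1], [1, -3]]

With P the matrix whose columns are f1, f2, [L]_C = P^(-1) A P.
Column by column: L(f1) = A f1 = (4, -1); its C-coordinates (-2, 1) give column 1.
Continuing for each basis vector yields [L]_C = [[-2, -1], [1, -3]].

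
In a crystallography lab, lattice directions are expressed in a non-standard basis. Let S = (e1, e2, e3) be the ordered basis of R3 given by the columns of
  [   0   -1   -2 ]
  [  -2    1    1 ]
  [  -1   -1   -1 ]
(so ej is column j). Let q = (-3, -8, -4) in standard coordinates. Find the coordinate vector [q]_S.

(4, -3, 3)

We seek scalars with c_1 e1 + ... + c_3 e3 = q; equivalently solve M c = q where the columns of M are e1, ..., e3.
Row-reducing the augmented matrix [M | q] gives c = (4, -3, 3).
Check: 4e1 - 3e2 + 3e3 = (-3, -8, -4).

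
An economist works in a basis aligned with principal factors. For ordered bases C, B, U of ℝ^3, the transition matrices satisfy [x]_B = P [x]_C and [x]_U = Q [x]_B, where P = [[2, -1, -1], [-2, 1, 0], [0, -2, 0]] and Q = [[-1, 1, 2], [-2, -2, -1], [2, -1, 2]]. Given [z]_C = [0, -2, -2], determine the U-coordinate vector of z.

First [z]_B = P [z]_C = [4, -2, 4].
Then [z]_U = Q [z]_B = [2, -8, 18].

[2, -8, 18]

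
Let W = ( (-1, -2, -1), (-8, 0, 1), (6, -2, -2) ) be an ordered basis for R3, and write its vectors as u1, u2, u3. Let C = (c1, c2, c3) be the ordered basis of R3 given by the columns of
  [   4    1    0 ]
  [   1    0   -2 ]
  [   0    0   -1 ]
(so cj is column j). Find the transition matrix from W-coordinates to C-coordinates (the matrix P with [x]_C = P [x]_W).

Take x = uj: its W-coordinates are the j-th standard unit vector, so P e_j — column j of P — equals [uj]_C.
u1 = 0·c1 - c2 + c3, giving column 1 = (0, -1, 1); repeating for each j gives P = [[0, -2, 2], [-1, 0, -2], [1, -1, 2]].

[[0, -2, 2], [-1, 0, -2], [1, -1, 2]]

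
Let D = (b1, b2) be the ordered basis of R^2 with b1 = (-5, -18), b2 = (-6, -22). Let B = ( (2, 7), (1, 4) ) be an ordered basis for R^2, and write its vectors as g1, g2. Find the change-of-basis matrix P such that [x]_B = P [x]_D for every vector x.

Column j of P is [bj]_B, since P maps D-coordinates to B-coordinates.
Expressing b1 in B: b1 = -2g1 - g2, so column 1 of P is (-2, -1).
Doing the same for each bj gives P = [[-2, -2], [-1, -2]].

[[-2, -2], [-1, -2]]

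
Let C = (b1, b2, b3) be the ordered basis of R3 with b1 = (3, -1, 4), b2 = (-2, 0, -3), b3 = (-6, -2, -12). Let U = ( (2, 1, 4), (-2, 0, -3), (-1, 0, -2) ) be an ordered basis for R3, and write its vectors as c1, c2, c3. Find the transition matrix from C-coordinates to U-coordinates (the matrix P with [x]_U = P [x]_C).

[[-1, 0, -2], [-2, 1, 0], [-1, 0, 2]]

Take x = bj: its C-coordinates are the j-th standard unit vector, so P e_j — column j of P — equals [bj]_U.
b1 = -c1 - 2c2 - c3, giving column 1 = (-1, -2, -1); repeating for each j gives P = [[-1, 0, -2], [-2, 1, 0], [-1, 0, 2]].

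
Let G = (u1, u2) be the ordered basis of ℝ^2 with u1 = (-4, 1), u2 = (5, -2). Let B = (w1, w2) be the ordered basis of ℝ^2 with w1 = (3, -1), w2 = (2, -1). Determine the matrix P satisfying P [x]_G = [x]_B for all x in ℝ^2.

[[-2, 1], [1, 1]]

Let M have columns uj and N have columns wj. Then for every x, N [x]_B = x = M [x]_G, so P = N^(-1) M.
Since det N = -1, N^(-1) has integer entries; multiplying gives P = [[-2, 1], [1, 1]].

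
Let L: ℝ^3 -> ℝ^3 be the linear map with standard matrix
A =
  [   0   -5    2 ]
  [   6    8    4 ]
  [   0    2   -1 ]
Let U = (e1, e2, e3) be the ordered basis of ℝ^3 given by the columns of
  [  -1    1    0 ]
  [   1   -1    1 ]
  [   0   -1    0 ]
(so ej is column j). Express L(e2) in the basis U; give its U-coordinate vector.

<-2, 1, -3>

Column 2 of [L]_U is the U-coordinate vector of L(e2).
In standard coordinates L(e2) = A e2 = <3, -6, -1>.
Converting to U: <3, -6, -1> = -2e1 + e2 - 3e3, so the coordinate vector is <-2, 1, -3>.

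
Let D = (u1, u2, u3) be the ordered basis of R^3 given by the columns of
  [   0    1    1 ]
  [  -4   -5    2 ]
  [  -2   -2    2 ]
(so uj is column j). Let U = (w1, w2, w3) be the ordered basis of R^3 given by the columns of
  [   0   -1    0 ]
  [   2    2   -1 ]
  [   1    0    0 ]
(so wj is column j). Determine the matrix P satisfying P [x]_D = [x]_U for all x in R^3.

Take x = uj: its D-coordinates are the j-th standard unit vector, so P e_j — column j of P — equals [uj]_U.
u1 = -2w1 + 0·w2 + 0·w3, giving column 1 = [-2, 0, 0]; repeating for each j gives P = [[-2, -2, 2], [0, -1, -1], [0, -1, 0]].

[[-2, -2, 2], [0, -1, -1], [0, -1, 0]]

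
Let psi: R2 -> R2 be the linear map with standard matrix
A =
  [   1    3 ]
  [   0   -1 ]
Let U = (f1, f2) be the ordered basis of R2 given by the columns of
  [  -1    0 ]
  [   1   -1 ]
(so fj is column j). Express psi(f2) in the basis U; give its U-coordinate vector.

Column 2 of [psi]_U is the U-coordinate vector of psi(f2).
In standard coordinates psi(f2) = A f2 = (-3, 1).
Converting to U: (-3, 1) = 3f1 + 2f2, so the coordinate vector is (3, 2).

(3, 2)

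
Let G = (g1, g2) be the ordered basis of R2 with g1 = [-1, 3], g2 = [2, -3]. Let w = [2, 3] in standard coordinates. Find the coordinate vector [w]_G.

We seek scalars with c_1 g1 + c_2 g2 = w; equivalently solve M c = w where the columns of M are g1, g2.
System: -c_1 + 2c_2 = 2, 3c_1 - 3c_2 = 3; solving gives c_1 = 4, c_2 = 3.
Check: 4g1 + 3g2 = [2, 3].

[4, 3]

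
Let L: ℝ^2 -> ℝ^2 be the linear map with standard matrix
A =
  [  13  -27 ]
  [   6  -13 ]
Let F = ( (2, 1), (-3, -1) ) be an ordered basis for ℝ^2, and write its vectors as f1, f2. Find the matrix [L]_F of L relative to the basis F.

Let P have columns f1, f2. Then [L]_F = P^(-1) A P.
Here det P = 1, so P^(-1) is integer; computing A P first and then P^(-1)(A P) gives [[-2, -3], [-1, 2]].

[[-2, -3], [-1, 2]]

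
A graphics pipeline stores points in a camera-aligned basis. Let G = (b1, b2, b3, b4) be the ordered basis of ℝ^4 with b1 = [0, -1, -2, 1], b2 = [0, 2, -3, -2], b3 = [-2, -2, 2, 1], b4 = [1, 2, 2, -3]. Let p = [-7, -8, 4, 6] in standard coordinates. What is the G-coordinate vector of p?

[p]_G is the unique c with M c = p, where M has columns b1, ..., b4.
Row-reducing the augmented matrix [M | p] gives c = (0, 0, 3, -1).
Check: 0·b1 + 0·b2 + 3b3 - b4 = [-7, -8, 4, 6].

[0, 0, 3, -1]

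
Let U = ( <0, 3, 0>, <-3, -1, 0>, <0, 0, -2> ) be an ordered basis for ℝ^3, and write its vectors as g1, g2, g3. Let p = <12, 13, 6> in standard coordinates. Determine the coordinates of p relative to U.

<3, -4, -3>

[p]_U is the unique c with M c = p, where M has columns g1, ..., g3.
Solving this 3x3 system gives c = (3, -4, -3).
Check: 3g1 - 4g2 - 3g3 = <12, 13, 6>.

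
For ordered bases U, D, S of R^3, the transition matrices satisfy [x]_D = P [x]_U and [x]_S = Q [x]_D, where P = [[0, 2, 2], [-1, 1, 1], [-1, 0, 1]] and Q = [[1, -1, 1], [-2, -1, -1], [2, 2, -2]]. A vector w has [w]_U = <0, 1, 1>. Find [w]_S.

First [w]_D = P [w]_U = <4, 2, 1>.
Then [w]_S = Q [w]_D = <3, -11, 10>.

<3, -11, 10>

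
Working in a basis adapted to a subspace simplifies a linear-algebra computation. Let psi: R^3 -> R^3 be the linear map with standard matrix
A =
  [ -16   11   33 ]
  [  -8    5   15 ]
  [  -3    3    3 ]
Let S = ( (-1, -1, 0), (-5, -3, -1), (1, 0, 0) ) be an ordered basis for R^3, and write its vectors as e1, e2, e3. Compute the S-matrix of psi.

[[-3, -1, -1], [0, -3, 3], [2, -2, -2]]

Let P have columns e1, ..., e3. Then [psi]_S = P^(-1) A P.
Here det P = 1, so P^(-1) is integer; computing A P first and then P^(-1)(A P) gives [[-3, -1, -1], [0, -3, 3], [2, -2, -2]].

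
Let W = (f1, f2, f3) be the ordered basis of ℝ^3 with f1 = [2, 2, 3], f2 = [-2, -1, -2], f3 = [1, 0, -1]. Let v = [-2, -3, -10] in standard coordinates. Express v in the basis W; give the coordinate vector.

[0, 3, 4]

We seek scalars with c_1 f1 + ... + c_3 f3 = v; equivalently solve M c = v where the columns of M are f1, ..., f3.
Solving this 3x3 system gives c = (0, 3, 4).
Check: 0·f1 + 3f2 + 4f3 = [-2, -3, -10].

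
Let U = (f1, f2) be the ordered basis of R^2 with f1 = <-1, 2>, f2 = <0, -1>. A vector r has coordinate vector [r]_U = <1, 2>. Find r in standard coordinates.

<-1, 0>

By definition r = f1 + 2f2.
Summing componentwise gives <-1, 0>.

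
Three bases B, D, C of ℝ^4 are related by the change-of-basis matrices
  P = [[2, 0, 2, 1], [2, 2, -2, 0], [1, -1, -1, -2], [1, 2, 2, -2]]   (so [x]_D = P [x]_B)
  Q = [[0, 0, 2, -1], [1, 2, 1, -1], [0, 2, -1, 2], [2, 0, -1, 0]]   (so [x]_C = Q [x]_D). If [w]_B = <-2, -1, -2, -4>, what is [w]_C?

Apply P to get D-coordinates <-12, -2, 9, 0>, then Q to get C-coordinates.
The result is [w]_C = <18, -7, -13, -33>.

<18, -7, -13, -33>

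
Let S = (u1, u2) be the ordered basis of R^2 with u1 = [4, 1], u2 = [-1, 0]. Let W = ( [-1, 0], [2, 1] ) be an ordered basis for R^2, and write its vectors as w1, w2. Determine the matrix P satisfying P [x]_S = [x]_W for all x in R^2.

[[-2, 1], [1, 0]]

Let M have columns uj and N have columns wj. Then for every x, N [x]_W = x = M [x]_S, so P = N^(-1) M.
Since det N = -1, N^(-1) has integer entries; multiplying gives P = [[-2, 1], [1, 0]].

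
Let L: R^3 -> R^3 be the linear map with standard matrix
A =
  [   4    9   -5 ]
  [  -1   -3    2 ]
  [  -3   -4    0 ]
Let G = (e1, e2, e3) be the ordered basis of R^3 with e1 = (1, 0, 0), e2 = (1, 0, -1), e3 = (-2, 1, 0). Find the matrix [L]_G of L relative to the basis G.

The j-th column of [L]_G is [L(ej)]_G.
L(e1) = A e1 = (4, -1, -3) = -e1 + 3e2 - e3, so column 1 is (-1, 3, -1).
Repeating for e2, e3 and assembling the columns gives [[-1, 0, 1], [3, 3, -2], [-1, -3, -1]].

[[-1, 0, 1], [3, 3, -2], [-1, -3, -1]]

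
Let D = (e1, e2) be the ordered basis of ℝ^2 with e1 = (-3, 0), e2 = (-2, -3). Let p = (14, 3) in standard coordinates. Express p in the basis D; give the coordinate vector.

(-4, -1)

Write p = c_1 e1 + c_2 e2 and solve for the c_i.
System: -3c_1 - 2c_2 = 14, 0c_1 - 3c_2 = 3; solving gives c_1 = -4, c_2 = -1.
Check: -4e1 - e2 = (14, 3).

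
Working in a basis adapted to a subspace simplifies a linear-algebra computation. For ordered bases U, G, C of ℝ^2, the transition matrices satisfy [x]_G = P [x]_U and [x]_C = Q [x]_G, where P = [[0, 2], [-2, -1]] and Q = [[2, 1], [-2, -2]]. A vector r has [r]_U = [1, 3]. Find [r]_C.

First [r]_G = P [r]_U = [6, -5].
Then [r]_C = Q [r]_G = [7, -2].

[7, -2]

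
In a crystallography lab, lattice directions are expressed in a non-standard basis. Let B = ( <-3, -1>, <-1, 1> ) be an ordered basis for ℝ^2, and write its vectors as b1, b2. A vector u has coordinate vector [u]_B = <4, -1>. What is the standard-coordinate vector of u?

u = M [u]_B, where M has columns b1, b2.
Carrying out the matrix-vector product, u = <-11, -5>.

<-11, -5>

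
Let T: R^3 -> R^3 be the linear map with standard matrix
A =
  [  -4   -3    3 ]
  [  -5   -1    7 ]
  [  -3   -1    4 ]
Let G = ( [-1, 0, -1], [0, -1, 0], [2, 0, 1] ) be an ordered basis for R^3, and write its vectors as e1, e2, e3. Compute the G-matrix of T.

The j-th column of [T]_G is [T(ej)]_G.
T(e1) = A e1 = [1, -2, -1] = 3e1 + 2e2 + 2e3, so column 1 is [3, 2, 2].
Repeating for e2, e3 and assembling the columns gives [[3, 1, -1], [2, -1, 3], [2, 2, -3]].

[[3, 1, -1], [2, -1, 3], [2, 2, -3]]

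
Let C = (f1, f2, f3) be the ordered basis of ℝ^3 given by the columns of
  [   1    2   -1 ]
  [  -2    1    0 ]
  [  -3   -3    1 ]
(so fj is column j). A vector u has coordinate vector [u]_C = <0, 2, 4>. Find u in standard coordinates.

u = M [u]_C, where M has columns f1, ..., f3.
Carrying out the matrix-vector product, u = <0, 2, -2>.

<0, 2, -2>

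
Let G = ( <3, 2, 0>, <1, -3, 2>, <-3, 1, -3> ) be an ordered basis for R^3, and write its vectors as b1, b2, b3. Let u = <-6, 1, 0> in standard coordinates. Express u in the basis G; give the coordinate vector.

[u]_G is the unique c with M c = u, where M has columns b1, ..., b3.
Row-reducing the augmented matrix [M | u] gives c = (-3, -3, -2).
Check: -3b1 - 3b2 - 2b3 = <-6, 1, 0>.

<-3, -3, -2>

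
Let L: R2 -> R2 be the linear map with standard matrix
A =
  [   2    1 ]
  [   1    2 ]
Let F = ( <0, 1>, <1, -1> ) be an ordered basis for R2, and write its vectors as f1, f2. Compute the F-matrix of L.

[[3, 0], [1, 1]]

With P the matrix whose columns are f1, f2, [L]_F = P^(-1) A P.
Column by column: L(f1) = A f1 = <1, 2>; its F-coordinates <3, 1> give column 1.
Continuing for each basis vector yields [L]_F = [[3, 0], [1, 1]].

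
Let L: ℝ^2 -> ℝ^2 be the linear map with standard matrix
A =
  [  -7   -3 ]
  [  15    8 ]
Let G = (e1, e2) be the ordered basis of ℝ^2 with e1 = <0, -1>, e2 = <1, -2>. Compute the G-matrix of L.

With P the matrix whose columns are e1, e2, [L]_G = P^(-1) A P.
Column by column: L(e1) = A e1 = <3, -8>; its G-coordinates <2, 3> give column 1.
Continuing for each basis vector yields [L]_G = [[2, 3], [3, -1]].

[[2, 3], [3, -1]]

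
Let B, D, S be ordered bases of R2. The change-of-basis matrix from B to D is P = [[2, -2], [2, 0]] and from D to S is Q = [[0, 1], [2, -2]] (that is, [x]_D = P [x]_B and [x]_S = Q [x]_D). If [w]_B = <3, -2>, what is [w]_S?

<6, 8>

First [w]_D = P [w]_B = <10, 6>.
Then [w]_S = Q [w]_D = <6, 8>.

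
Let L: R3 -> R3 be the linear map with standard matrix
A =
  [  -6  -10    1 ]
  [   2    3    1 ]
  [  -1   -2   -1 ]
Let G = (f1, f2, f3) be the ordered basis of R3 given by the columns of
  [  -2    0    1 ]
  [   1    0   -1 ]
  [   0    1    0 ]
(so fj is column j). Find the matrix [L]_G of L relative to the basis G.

[[-1, -2, -3], [0, -1, 1], [0, -3, -2]]

The j-th column of [L]_G is [L(fj)]_G.
L(f1) = A f1 = [2, -1, 0] = -f1 + 0·f2 + 0·f3, so column 1 is [-1, 0, 0].
Repeating for f2, f3 and assembling the columns gives [[-1, -2, -3], [0, -1, 1], [0, -3, -2]].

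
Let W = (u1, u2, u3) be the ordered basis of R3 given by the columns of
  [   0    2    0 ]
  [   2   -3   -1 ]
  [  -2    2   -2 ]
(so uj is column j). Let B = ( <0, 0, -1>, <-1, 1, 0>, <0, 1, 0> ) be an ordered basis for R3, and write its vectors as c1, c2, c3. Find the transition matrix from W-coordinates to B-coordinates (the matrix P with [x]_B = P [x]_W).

[[2, -2, 2], [0, -2, 0], [2, -1, -1]]

Column j of P is [uj]_B, since P maps W-coordinates to B-coordinates.
Expressing u1 in B: u1 = 2c1 + 0·c2 + 2c3, so column 1 of P is <2, 0, 2>.
Doing the same for each uj gives P = [[2, -2, 2], [0, -2, 0], [2, -1, -1]].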